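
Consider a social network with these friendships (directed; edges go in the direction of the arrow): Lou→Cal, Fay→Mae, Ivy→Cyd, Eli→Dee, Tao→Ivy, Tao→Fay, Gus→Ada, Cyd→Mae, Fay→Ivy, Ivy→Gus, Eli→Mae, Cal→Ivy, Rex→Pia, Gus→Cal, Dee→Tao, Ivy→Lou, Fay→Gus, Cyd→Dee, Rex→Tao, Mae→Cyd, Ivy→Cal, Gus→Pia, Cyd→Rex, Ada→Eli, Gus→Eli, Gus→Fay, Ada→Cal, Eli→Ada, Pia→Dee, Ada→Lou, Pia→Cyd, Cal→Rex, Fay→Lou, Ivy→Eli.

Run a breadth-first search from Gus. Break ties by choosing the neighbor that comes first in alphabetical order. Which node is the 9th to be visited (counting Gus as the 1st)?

Rex

Visit Gus; enqueue Ada, Cal, Eli, Fay, Pia → queue [Ada, Cal, Eli, Fay, Pia]
Visit Ada; enqueue Lou → queue [Cal, Eli, Fay, Pia, Lou]
Visit Cal; enqueue Ivy, Rex → queue [Eli, Fay, Pia, Lou, Ivy, Rex]
Visit Eli; enqueue Dee, Mae → queue [Fay, Pia, Lou, Ivy, Rex, Dee, Mae]
Visit Fay → queue [Pia, Lou, Ivy, Rex, Dee, Mae]
Visit Pia; enqueue Cyd → queue [Lou, Ivy, Rex, Dee, Mae, Cyd]
Visit Lou → queue [Ivy, Rex, Dee, Mae, Cyd]
Visit Ivy → queue [Rex, Dee, Mae, Cyd]
Visit Rex; enqueue Tao → queue [Dee, Mae, Cyd, Tao]
Visit Dee → queue [Mae, Cyd, Tao]
Visit Mae → queue [Cyd, Tao]
Visit Cyd → queue [Tao]
Visit Tao → queue []

Visit order: Gus, Ada, Cal, Eli, Fay, Pia, Lou, Ivy, Rex, Dee, Mae, Cyd, Tao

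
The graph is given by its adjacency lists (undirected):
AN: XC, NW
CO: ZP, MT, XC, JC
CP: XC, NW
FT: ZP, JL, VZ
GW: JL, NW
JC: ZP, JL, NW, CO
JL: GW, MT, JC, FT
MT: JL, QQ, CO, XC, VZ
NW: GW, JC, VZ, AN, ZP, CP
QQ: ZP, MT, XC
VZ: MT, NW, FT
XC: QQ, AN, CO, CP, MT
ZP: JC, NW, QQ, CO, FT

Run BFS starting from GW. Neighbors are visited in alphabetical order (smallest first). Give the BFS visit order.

GW -> JL -> NW -> FT -> JC -> MT -> AN -> CP -> VZ -> ZP -> CO -> QQ -> XC

Visit GW; enqueue JL, NW → queue [JL, NW]
Visit JL; enqueue FT, JC, MT → queue [NW, FT, JC, MT]
Visit NW; enqueue AN, CP, VZ, ZP → queue [FT, JC, MT, AN, CP, VZ, ZP]
Visit FT → queue [JC, MT, AN, CP, VZ, ZP]
Visit JC; enqueue CO → queue [MT, AN, CP, VZ, ZP, CO]
Visit MT; enqueue QQ, XC → queue [AN, CP, VZ, ZP, CO, QQ, XC]
Visit AN → queue [CP, VZ, ZP, CO, QQ, XC]
Visit CP → queue [VZ, ZP, CO, QQ, XC]
Visit VZ → queue [ZP, CO, QQ, XC]
Visit ZP → queue [CO, QQ, XC]
Visit CO → queue [QQ, XC]
Visit QQ → queue [XC]
Visit XC → queue []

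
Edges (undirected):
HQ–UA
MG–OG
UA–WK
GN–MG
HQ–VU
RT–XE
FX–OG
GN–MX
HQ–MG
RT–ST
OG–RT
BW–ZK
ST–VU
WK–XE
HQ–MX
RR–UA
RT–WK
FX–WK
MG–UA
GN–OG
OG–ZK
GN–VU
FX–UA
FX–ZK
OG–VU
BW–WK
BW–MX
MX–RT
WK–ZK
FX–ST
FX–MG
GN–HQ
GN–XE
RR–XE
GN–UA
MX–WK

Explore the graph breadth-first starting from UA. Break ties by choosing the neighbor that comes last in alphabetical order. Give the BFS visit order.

UA, WK, RR, MG, HQ, GN, FX, ZK, XE, RT, MX, BW, OG, VU, ST

Visit UA; enqueue WK, RR, MG, HQ, GN, FX → queue [WK, RR, MG, HQ, GN, FX]
Visit WK; enqueue ZK, XE, RT, MX, BW → queue [RR, MG, HQ, GN, FX, ZK, XE, RT, MX, BW]
Visit RR → queue [MG, HQ, GN, FX, ZK, XE, RT, MX, BW]
Visit MG; enqueue OG → queue [HQ, GN, FX, ZK, XE, RT, MX, BW, OG]
Visit HQ; enqueue VU → queue [GN, FX, ZK, XE, RT, MX, BW, OG, VU]
Visit GN → queue [FX, ZK, XE, RT, MX, BW, OG, VU]
Visit FX; enqueue ST → queue [ZK, XE, RT, MX, BW, OG, VU, ST]
Visit ZK → queue [XE, RT, MX, BW, OG, VU, ST]
Visit XE → queue [RT, MX, BW, OG, VU, ST]
Visit RT → queue [MX, BW, OG, VU, ST]
Visit MX → queue [BW, OG, VU, ST]
Visit BW → queue [OG, VU, ST]
Visit OG → queue [VU, ST]
Visit VU → queue [ST]
Visit ST → queue []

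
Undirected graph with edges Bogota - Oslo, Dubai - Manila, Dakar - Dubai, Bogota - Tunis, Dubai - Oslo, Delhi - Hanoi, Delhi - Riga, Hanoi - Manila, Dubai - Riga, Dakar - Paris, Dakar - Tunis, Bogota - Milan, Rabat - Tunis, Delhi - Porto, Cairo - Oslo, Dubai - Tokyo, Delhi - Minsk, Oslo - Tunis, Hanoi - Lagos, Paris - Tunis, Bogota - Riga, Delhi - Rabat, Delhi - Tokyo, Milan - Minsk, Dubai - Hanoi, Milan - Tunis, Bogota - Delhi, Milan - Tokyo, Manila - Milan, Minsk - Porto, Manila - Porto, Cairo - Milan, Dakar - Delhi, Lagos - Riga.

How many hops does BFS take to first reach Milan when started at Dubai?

Level 0: Dubai
Level 1: Dakar, Hanoi, Manila, Oslo, Riga, Tokyo
Level 2: Bogota, Cairo, Delhi, Lagos, Milan, Paris, Porto, Tunis
Level 3: Minsk, Rabat
Milan first appears at level 2.

2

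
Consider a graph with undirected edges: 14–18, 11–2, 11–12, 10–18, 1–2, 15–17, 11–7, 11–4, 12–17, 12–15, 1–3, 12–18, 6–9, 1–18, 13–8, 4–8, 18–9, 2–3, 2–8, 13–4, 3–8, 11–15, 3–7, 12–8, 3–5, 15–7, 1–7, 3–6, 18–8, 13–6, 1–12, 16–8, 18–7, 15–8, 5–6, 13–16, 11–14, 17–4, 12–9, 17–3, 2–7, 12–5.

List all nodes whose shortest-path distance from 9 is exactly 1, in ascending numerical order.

Level 0: 9
Level 1: 6, 12, 18
Level 2: 1, 3, 5, 7, 8, 10, 11, 13, 14, 15, 17
Level 3: 2, 4, 16

6, 12, 18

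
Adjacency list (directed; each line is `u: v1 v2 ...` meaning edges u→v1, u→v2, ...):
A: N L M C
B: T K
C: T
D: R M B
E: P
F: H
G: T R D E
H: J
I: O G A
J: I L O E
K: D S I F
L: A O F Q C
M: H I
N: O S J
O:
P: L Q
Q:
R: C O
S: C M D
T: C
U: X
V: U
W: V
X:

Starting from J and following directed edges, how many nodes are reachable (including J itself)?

20

BFS from J visits: J, E, I, L, O, P, A, G, C, F, Q, M, N, D, R, T, H, S, B, K
Reachable nodes: 20 of 24 total.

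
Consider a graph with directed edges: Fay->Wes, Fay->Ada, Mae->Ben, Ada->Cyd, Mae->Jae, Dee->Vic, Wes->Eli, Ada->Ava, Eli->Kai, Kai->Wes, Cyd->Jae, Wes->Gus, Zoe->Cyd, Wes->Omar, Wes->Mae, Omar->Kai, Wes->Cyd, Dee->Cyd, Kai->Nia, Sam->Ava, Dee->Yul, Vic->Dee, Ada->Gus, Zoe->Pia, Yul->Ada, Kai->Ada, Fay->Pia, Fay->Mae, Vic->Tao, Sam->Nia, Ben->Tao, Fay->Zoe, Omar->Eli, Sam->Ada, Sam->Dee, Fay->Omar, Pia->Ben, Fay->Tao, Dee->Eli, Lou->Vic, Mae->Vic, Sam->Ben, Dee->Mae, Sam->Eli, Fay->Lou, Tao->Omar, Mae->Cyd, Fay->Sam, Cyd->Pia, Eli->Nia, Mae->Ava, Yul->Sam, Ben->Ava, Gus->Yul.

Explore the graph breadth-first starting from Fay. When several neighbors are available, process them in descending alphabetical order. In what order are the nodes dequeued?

Visit Fay; enqueue Zoe, Wes, Tao, Sam, Pia, Omar, Mae, Lou, Ada → queue [Zoe, Wes, Tao, Sam, Pia, Omar, Mae, Lou, Ada]
Visit Zoe; enqueue Cyd → queue [Wes, Tao, Sam, Pia, Omar, Mae, Lou, Ada, Cyd]
Visit Wes; enqueue Gus, Eli → queue [Tao, Sam, Pia, Omar, Mae, Lou, Ada, Cyd, Gus, Eli]
Visit Tao → queue [Sam, Pia, Omar, Mae, Lou, Ada, Cyd, Gus, Eli]
Visit Sam; enqueue Nia, Dee, Ben, Ava → queue [Pia, Omar, Mae, Lou, Ada, Cyd, Gus, Eli, Nia, Dee, Ben, Ava]
Visit Pia → queue [Omar, Mae, Lou, Ada, Cyd, Gus, Eli, Nia, Dee, Ben, Ava]
Visit Omar; enqueue Kai → queue [Mae, Lou, Ada, Cyd, Gus, Eli, Nia, Dee, Ben, Ava, Kai]
Visit Mae; enqueue Vic, Jae → queue [Lou, Ada, Cyd, Gus, Eli, Nia, Dee, Ben, Ava, Kai, Vic, Jae]
Visit Lou → queue [Ada, Cyd, Gus, Eli, Nia, Dee, Ben, Ava, Kai, Vic, Jae]
Visit Ada → queue [Cyd, Gus, Eli, Nia, Dee, Ben, Ava, Kai, Vic, Jae]
Visit Cyd → queue [Gus, Eli, Nia, Dee, Ben, Ava, Kai, Vic, Jae]
Visit Gus; enqueue Yul → queue [Eli, Nia, Dee, Ben, Ava, Kai, Vic, Jae, Yul]
Visit Eli → queue [Nia, Dee, Ben, Ava, Kai, Vic, Jae, Yul]
Visit Nia → queue [Dee, Ben, Ava, Kai, Vic, Jae, Yul]
Visit Dee → queue [Ben, Ava, Kai, Vic, Jae, Yul]
Visit Ben → queue [Ava, Kai, Vic, Jae, Yul]
Visit Ava → queue [Kai, Vic, Jae, Yul]
Visit Kai → queue [Vic, Jae, Yul]
Visit Vic → queue [Jae, Yul]
Visit Jae → queue [Yul]
Visit Yul → queue []

Fay, Zoe, Wes, Tao, Sam, Pia, Omar, Mae, Lou, Ada, Cyd, Gus, Eli, Nia, Dee, Ben, Ava, Kai, Vic, Jae, Yul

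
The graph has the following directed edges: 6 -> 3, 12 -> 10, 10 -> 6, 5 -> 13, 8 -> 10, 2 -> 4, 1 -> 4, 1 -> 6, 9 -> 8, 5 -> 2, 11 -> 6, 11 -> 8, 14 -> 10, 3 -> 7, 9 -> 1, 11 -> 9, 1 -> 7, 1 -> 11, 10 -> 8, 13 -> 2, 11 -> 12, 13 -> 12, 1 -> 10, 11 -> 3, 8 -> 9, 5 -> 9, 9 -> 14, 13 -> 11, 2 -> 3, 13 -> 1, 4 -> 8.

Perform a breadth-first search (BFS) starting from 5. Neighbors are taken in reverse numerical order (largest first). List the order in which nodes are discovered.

5 13 9 2 12 11 1 14 8 4 3 10 6 7

Visit 5; enqueue 13, 9, 2 → queue [13, 9, 2]
Visit 13; enqueue 12, 11, 1 → queue [9, 2, 12, 11, 1]
Visit 9; enqueue 14, 8 → queue [2, 12, 11, 1, 14, 8]
Visit 2; enqueue 4, 3 → queue [12, 11, 1, 14, 8, 4, 3]
Visit 12; enqueue 10 → queue [11, 1, 14, 8, 4, 3, 10]
Visit 11; enqueue 6 → queue [1, 14, 8, 4, 3, 10, 6]
Visit 1; enqueue 7 → queue [14, 8, 4, 3, 10, 6, 7]
Visit 14 → queue [8, 4, 3, 10, 6, 7]
Visit 8 → queue [4, 3, 10, 6, 7]
Visit 4 → queue [3, 10, 6, 7]
Visit 3 → queue [10, 6, 7]
Visit 10 → queue [6, 7]
Visit 6 → queue [7]
Visit 7 → queue []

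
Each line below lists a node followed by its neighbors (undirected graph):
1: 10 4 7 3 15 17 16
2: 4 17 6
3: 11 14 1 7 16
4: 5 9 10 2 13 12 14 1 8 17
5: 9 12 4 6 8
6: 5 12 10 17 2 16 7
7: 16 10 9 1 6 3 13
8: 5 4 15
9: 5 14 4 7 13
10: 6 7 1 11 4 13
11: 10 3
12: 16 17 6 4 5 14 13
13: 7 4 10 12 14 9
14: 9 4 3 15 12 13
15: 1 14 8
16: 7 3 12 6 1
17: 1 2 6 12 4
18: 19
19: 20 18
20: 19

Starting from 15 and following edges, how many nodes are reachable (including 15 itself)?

17

BFS from 15 visits: 15, 14, 8, 1, 13, 12, 9, 4, 3, 5, 17, 16, 10, 7, 6, 2, 11
Reachable nodes: 17 of 20 total.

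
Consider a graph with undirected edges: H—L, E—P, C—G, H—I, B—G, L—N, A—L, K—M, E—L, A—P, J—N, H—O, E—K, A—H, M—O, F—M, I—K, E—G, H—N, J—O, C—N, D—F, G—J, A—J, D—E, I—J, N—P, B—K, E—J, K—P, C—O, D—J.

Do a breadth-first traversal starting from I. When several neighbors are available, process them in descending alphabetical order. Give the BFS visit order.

I, K, J, H, P, M, E, B, O, N, G, D, A, L, F, C

Visit I; enqueue K, J, H → queue [K, J, H]
Visit K; enqueue P, M, E, B → queue [J, H, P, M, E, B]
Visit J; enqueue O, N, G, D, A → queue [H, P, M, E, B, O, N, G, D, A]
Visit H; enqueue L → queue [P, M, E, B, O, N, G, D, A, L]
Visit P → queue [M, E, B, O, N, G, D, A, L]
Visit M; enqueue F → queue [E, B, O, N, G, D, A, L, F]
Visit E → queue [B, O, N, G, D, A, L, F]
Visit B → queue [O, N, G, D, A, L, F]
Visit O; enqueue C → queue [N, G, D, A, L, F, C]
Visit N → queue [G, D, A, L, F, C]
Visit G → queue [D, A, L, F, C]
Visit D → queue [A, L, F, C]
Visit A → queue [L, F, C]
Visit L → queue [F, C]
Visit F → queue [C]
Visit C → queue []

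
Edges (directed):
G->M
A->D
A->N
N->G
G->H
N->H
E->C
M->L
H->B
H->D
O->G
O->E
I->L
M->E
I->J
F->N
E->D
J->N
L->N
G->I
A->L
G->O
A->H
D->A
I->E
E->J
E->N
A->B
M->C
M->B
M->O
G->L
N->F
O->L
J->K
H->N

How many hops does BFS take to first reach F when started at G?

3

Level 0: G
Level 1: H, I, L, M, O
Level 2: B, C, D, E, J, N
Level 3: A, F, K
F first appears at level 3.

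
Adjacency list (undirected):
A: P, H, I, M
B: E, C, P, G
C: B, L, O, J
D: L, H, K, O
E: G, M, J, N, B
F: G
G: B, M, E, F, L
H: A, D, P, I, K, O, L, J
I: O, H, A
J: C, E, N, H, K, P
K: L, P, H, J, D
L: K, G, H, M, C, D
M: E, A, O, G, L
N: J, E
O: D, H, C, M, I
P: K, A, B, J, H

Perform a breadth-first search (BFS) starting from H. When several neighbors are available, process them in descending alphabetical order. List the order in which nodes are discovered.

Visit H; enqueue P, O, L, K, J, I, D, A → queue [P, O, L, K, J, I, D, A]
Visit P; enqueue B → queue [O, L, K, J, I, D, A, B]
Visit O; enqueue M, C → queue [L, K, J, I, D, A, B, M, C]
Visit L; enqueue G → queue [K, J, I, D, A, B, M, C, G]
Visit K → queue [J, I, D, A, B, M, C, G]
Visit J; enqueue N, E → queue [I, D, A, B, M, C, G, N, E]
Visit I → queue [D, A, B, M, C, G, N, E]
Visit D → queue [A, B, M, C, G, N, E]
Visit A → queue [B, M, C, G, N, E]
Visit B → queue [M, C, G, N, E]
Visit M → queue [C, G, N, E]
Visit C → queue [G, N, E]
Visit G; enqueue F → queue [N, E, F]
Visit N → queue [E, F]
Visit E → queue [F]
Visit F → queue []

H P O L K J I D A B M C G N E F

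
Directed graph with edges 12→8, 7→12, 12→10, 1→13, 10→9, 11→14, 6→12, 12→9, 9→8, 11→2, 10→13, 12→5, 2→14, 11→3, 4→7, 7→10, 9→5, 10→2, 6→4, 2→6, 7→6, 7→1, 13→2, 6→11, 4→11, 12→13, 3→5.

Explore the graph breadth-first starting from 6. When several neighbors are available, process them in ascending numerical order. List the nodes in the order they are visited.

6 4 11 12 7 2 3 14 5 8 9 10 13 1

Visit 6; enqueue 4, 11, 12 → queue [4, 11, 12]
Visit 4; enqueue 7 → queue [11, 12, 7]
Visit 11; enqueue 2, 3, 14 → queue [12, 7, 2, 3, 14]
Visit 12; enqueue 5, 8, 9, 10, 13 → queue [7, 2, 3, 14, 5, 8, 9, 10, 13]
Visit 7; enqueue 1 → queue [2, 3, 14, 5, 8, 9, 10, 13, 1]
Visit 2 → queue [3, 14, 5, 8, 9, 10, 13, 1]
Visit 3 → queue [14, 5, 8, 9, 10, 13, 1]
Visit 14 → queue [5, 8, 9, 10, 13, 1]
Visit 5 → queue [8, 9, 10, 13, 1]
Visit 8 → queue [9, 10, 13, 1]
Visit 9 → queue [10, 13, 1]
Visit 10 → queue [13, 1]
Visit 13 → queue [1]
Visit 1 → queue []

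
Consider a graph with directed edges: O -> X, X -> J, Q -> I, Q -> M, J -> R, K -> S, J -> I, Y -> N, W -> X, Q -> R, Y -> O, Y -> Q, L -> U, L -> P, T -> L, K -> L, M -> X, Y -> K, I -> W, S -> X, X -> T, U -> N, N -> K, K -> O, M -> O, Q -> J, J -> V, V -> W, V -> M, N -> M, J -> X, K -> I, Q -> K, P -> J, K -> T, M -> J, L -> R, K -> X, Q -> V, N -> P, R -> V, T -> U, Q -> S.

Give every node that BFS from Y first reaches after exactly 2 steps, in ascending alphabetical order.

Level 0: Y
Level 1: K, N, O, Q
Level 2: I, J, L, M, P, R, S, T, V, X
Level 3: U, W

I, J, L, M, P, R, S, T, V, X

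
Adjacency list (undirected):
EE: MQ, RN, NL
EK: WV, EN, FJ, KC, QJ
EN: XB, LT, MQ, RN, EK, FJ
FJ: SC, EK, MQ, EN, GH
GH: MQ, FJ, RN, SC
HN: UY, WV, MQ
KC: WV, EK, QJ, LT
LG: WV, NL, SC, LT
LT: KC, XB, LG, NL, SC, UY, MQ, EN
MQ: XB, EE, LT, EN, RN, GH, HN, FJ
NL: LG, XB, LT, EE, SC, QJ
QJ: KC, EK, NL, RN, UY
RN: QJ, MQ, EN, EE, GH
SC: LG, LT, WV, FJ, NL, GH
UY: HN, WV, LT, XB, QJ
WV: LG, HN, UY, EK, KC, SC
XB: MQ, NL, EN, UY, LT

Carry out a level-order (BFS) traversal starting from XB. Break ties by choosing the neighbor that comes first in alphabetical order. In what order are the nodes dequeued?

XB, EN, LT, MQ, NL, UY, EK, FJ, RN, KC, LG, SC, EE, GH, HN, QJ, WV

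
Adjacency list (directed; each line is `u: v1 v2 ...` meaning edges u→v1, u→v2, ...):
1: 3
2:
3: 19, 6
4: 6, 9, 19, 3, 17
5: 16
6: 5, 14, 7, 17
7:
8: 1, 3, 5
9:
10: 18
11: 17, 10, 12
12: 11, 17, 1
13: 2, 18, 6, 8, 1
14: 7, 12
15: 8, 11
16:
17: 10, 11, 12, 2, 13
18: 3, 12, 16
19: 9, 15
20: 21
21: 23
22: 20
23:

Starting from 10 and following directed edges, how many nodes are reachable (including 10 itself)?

18

BFS from 10 visits: 10, 18, 3, 12, 16, 19, 6, 11, 17, 1, 9, 15, 5, 14, 7, 2, 13, 8
Reachable nodes: 18 of 23 total.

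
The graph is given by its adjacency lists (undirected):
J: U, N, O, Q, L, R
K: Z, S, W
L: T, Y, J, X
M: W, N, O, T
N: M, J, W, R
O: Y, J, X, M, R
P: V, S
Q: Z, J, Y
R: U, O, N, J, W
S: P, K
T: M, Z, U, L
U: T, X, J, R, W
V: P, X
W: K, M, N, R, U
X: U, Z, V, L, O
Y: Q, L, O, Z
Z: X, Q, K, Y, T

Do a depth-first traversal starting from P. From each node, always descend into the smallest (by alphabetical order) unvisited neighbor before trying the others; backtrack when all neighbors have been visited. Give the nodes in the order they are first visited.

Visit P
P → S
S → K
K → W
W → M
M → N
N → J
J → L
L → T
T → U
U → R
R → O
O → X
X → V
X → Z
Z → Q
Q → Y

P S K W M N J L T U R O X V Z Q Y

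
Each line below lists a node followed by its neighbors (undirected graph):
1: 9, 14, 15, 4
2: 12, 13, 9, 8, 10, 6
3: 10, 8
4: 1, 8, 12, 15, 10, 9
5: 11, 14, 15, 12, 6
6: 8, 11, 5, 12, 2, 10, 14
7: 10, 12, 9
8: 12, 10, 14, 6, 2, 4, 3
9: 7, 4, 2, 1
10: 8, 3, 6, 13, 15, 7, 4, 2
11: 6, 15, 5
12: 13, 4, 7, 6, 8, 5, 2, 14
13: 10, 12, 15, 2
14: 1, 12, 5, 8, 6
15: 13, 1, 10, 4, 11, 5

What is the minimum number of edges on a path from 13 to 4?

Level 0: 13
Level 1: 2, 10, 12, 15
Level 2: 1, 3, 4, 5, 6, 7, 8, 9, 11, 14
4 first appears at level 2.

2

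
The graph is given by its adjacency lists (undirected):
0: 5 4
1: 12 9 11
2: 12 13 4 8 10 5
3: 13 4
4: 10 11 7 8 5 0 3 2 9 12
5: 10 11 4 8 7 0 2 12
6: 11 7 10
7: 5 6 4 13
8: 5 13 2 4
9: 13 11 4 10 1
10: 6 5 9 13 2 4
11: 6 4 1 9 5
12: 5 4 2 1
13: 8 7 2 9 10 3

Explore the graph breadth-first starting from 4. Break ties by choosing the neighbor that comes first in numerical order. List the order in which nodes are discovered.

4 0 2 3 5 7 8 9 10 11 12 13 6 1

Visit 4; enqueue 0, 2, 3, 5, 7, 8, 9, 10, 11, 12 → queue [0, 2, 3, 5, 7, 8, 9, 10, 11, 12]
Visit 0 → queue [2, 3, 5, 7, 8, 9, 10, 11, 12]
Visit 2; enqueue 13 → queue [3, 5, 7, 8, 9, 10, 11, 12, 13]
Visit 3 → queue [5, 7, 8, 9, 10, 11, 12, 13]
Visit 5 → queue [7, 8, 9, 10, 11, 12, 13]
Visit 7; enqueue 6 → queue [8, 9, 10, 11, 12, 13, 6]
Visit 8 → queue [9, 10, 11, 12, 13, 6]
Visit 9; enqueue 1 → queue [10, 11, 12, 13, 6, 1]
Visit 10 → queue [11, 12, 13, 6, 1]
Visit 11 → queue [12, 13, 6, 1]
Visit 12 → queue [13, 6, 1]
Visit 13 → queue [6, 1]
Visit 6 → queue [1]
Visit 1 → queue []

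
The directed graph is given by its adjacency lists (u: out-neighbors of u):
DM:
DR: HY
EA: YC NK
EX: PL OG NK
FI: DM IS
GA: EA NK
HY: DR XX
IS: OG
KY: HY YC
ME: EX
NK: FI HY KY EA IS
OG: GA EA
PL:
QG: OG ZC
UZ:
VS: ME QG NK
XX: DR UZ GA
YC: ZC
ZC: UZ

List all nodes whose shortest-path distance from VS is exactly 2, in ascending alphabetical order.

Level 0: VS
Level 1: ME, NK, QG
Level 2: EA, EX, FI, HY, IS, KY, OG, ZC
Level 3: DM, DR, GA, PL, UZ, XX, YC

EA, EX, FI, HY, IS, KY, OG, ZC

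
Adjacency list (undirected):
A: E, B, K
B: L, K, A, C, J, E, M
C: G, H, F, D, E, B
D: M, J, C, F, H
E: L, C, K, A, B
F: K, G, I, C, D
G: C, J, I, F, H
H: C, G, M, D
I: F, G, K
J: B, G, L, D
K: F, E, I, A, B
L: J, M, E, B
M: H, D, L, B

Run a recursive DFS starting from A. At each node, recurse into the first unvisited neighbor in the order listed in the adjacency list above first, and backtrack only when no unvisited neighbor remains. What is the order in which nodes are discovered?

Visit A
A → E
E → L
L → J
J → B
B → K
K → F
F → G
G → C
C → H
H → M
M → D
G → I

A → E → L → J → B → K → F → G → C → H → M → D → I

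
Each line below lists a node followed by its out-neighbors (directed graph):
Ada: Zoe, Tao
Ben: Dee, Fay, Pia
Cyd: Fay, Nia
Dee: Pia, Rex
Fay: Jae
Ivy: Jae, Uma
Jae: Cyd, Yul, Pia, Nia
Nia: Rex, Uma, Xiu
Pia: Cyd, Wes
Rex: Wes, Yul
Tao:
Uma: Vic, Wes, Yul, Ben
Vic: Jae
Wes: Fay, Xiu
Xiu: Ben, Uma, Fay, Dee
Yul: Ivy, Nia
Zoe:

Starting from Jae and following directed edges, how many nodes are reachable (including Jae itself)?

BFS from Jae visits: Jae, Cyd, Yul, Pia, Nia, Fay, Ivy, Wes, Rex, Uma, Xiu, Vic, Ben, Dee
Reachable nodes: 14 of 17 total.

14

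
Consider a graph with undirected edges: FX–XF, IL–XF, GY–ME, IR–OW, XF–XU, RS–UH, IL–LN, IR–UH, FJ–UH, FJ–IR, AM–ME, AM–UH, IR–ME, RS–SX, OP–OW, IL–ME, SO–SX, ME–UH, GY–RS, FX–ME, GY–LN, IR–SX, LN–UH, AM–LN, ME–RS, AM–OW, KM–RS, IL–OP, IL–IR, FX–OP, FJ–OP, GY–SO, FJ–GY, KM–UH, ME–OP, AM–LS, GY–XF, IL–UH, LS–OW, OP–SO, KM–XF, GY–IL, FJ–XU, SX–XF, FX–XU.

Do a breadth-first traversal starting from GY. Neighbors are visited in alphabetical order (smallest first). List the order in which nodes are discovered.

Visit GY; enqueue FJ, IL, LN, ME, RS, SO, XF → queue [FJ, IL, LN, ME, RS, SO, XF]
Visit FJ; enqueue IR, OP, UH, XU → queue [IL, LN, ME, RS, SO, XF, IR, OP, UH, XU]
Visit IL → queue [LN, ME, RS, SO, XF, IR, OP, UH, XU]
Visit LN; enqueue AM → queue [ME, RS, SO, XF, IR, OP, UH, XU, AM]
Visit ME; enqueue FX → queue [RS, SO, XF, IR, OP, UH, XU, AM, FX]
Visit RS; enqueue KM, SX → queue [SO, XF, IR, OP, UH, XU, AM, FX, KM, SX]
Visit SO → queue [XF, IR, OP, UH, XU, AM, FX, KM, SX]
Visit XF → queue [IR, OP, UH, XU, AM, FX, KM, SX]
Visit IR; enqueue OW → queue [OP, UH, XU, AM, FX, KM, SX, OW]
Visit OP → queue [UH, XU, AM, FX, KM, SX, OW]
Visit UH → queue [XU, AM, FX, KM, SX, OW]
Visit XU → queue [AM, FX, KM, SX, OW]
Visit AM; enqueue LS → queue [FX, KM, SX, OW, LS]
Visit FX → queue [KM, SX, OW, LS]
Visit KM → queue [SX, OW, LS]
Visit SX → queue [OW, LS]
Visit OW → queue [LS]
Visit LS → queue []

GY, FJ, IL, LN, ME, RS, SO, XF, IR, OP, UH, XU, AM, FX, KM, SX, OW, LS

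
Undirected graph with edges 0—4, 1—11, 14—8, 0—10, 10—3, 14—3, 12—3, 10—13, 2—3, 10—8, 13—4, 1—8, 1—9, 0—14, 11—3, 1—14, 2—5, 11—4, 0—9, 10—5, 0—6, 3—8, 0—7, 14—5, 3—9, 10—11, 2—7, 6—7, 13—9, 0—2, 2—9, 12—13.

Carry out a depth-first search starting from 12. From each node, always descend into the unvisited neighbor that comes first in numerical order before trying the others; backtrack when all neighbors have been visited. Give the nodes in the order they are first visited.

Visit 12
12 → 3
3 → 2
2 → 0
0 → 4
4 → 11
11 → 1
1 → 8
8 → 10
10 → 5
5 → 14
10 → 13
13 → 9
0 → 6
6 → 7

12 3 2 0 4 11 1 8 10 5 14 13 9 6 7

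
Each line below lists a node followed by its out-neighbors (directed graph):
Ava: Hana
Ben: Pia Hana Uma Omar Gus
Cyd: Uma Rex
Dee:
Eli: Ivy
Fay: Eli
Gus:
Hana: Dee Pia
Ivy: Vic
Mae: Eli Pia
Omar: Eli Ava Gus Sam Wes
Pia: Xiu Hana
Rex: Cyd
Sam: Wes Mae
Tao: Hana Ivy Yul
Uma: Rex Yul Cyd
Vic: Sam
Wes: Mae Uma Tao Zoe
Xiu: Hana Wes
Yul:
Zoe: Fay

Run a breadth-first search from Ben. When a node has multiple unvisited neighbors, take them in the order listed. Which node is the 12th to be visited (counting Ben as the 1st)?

Eli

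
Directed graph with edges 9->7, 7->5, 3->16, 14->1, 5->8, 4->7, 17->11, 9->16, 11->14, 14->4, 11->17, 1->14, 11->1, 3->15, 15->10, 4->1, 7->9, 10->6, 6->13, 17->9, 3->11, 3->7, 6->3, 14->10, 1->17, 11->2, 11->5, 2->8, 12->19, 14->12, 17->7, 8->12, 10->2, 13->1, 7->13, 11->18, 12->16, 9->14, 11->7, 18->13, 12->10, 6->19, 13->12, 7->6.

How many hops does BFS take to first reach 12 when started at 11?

2

Level 0: 11
Level 1: 1, 2, 5, 7, 14, 17, 18
Level 2: 4, 6, 8, 9, 10, 12, 13
Level 3: 3, 16, 19
Level 4: 15
12 first appears at level 2.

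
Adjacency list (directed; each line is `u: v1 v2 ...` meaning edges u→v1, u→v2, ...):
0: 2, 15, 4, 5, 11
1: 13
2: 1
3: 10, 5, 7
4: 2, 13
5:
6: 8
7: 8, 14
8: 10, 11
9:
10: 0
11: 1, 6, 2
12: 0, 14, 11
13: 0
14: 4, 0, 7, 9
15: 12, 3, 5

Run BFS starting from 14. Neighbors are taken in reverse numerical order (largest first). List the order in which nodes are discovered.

14 → 9 → 7 → 4 → 0 → 8 → 13 → 2 → 15 → 11 → 5 → 10 → 1 → 12 → 3 → 6

Visit 14; enqueue 9, 7, 4, 0 → queue [9, 7, 4, 0]
Visit 9 → queue [7, 4, 0]
Visit 7; enqueue 8 → queue [4, 0, 8]
Visit 4; enqueue 13, 2 → queue [0, 8, 13, 2]
Visit 0; enqueue 15, 11, 5 → queue [8, 13, 2, 15, 11, 5]
Visit 8; enqueue 10 → queue [13, 2, 15, 11, 5, 10]
Visit 13 → queue [2, 15, 11, 5, 10]
Visit 2; enqueue 1 → queue [15, 11, 5, 10, 1]
Visit 15; enqueue 12, 3 → queue [11, 5, 10, 1, 12, 3]
Visit 11; enqueue 6 → queue [5, 10, 1, 12, 3, 6]
Visit 5 → queue [10, 1, 12, 3, 6]
Visit 10 → queue [1, 12, 3, 6]
Visit 1 → queue [12, 3, 6]
Visit 12 → queue [3, 6]
Visit 3 → queue [6]
Visit 6 → queue []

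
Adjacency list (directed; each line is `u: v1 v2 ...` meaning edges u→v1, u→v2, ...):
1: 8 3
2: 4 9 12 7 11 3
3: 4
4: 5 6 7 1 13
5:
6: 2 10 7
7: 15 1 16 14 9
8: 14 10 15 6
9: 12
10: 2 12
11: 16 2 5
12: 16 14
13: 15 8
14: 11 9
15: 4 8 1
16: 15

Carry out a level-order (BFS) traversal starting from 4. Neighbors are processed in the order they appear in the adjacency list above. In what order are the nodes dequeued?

4, 5, 6, 7, 1, 13, 2, 10, 15, 16, 14, 9, 8, 3, 12, 11

Visit 4; enqueue 5, 6, 7, 1, 13 → queue [5, 6, 7, 1, 13]
Visit 5 → queue [6, 7, 1, 13]
Visit 6; enqueue 2, 10 → queue [7, 1, 13, 2, 10]
Visit 7; enqueue 15, 16, 14, 9 → queue [1, 13, 2, 10, 15, 16, 14, 9]
Visit 1; enqueue 8, 3 → queue [13, 2, 10, 15, 16, 14, 9, 8, 3]
Visit 13 → queue [2, 10, 15, 16, 14, 9, 8, 3]
Visit 2; enqueue 12, 11 → queue [10, 15, 16, 14, 9, 8, 3, 12, 11]
Visit 10 → queue [15, 16, 14, 9, 8, 3, 12, 11]
Visit 15 → queue [16, 14, 9, 8, 3, 12, 11]
Visit 16 → queue [14, 9, 8, 3, 12, 11]
Visit 14 → queue [9, 8, 3, 12, 11]
Visit 9 → queue [8, 3, 12, 11]
Visit 8 → queue [3, 12, 11]
Visit 3 → queue [12, 11]
Visit 12 → queue [11]
Visit 11 → queue []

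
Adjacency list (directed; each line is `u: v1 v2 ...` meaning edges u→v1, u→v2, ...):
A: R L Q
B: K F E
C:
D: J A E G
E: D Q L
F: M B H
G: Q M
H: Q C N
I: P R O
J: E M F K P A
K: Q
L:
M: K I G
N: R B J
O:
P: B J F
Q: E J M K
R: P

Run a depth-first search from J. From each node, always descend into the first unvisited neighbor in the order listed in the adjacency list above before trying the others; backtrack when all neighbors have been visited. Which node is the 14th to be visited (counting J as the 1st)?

F

Visit J
J → E
E → D
D → A
A → R
R → P
P → B
B → K
K → Q
Q → M
M → I
I → O
M → G
B → F
F → H
H → C
H → N
A → L

Visit order: J, E, D, A, R, P, B, K, Q, M, I, O, G, F, H, C, N, L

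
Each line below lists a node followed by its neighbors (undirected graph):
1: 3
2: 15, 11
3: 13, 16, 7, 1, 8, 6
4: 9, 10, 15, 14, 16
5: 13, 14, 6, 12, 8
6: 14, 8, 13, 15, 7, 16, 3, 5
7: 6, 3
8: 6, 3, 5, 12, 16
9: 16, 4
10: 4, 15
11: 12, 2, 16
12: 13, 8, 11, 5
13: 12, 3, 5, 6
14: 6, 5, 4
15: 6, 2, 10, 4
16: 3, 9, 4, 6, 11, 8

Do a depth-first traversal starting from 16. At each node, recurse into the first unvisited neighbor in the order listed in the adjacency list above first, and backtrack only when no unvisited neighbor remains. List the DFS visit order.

16, 3, 13, 12, 8, 6, 14, 5, 4, 9, 10, 15, 2, 11, 7, 1

Visit 16
16 → 3
3 → 13
13 → 12
12 → 8
8 → 6
6 → 14
14 → 5
14 → 4
4 → 9
4 → 10
10 → 15
15 → 2
2 → 11
6 → 7
3 → 1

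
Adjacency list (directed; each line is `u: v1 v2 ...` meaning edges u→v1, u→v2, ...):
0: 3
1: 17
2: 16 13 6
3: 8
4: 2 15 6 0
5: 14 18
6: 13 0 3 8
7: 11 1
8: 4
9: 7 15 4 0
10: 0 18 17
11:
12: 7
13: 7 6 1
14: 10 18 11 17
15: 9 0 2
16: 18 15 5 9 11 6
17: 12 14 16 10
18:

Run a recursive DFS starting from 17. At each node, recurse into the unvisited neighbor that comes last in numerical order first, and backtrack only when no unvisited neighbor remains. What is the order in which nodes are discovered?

17, 16, 18, 15, 9, 7, 11, 1, 4, 6, 13, 8, 3, 0, 2, 5, 14, 10, 12

Visit 17
17 → 16
16 → 18
16 → 15
15 → 9
9 → 7
7 → 11
7 → 1
9 → 4
4 → 6
6 → 13
6 → 8
6 → 3
6 → 0
4 → 2
16 → 5
5 → 14
14 → 10
17 → 12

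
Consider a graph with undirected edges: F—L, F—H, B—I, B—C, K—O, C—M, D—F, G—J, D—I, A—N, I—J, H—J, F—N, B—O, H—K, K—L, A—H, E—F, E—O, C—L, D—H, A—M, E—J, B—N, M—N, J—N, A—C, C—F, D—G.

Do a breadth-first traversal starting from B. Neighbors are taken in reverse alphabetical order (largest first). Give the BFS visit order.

B O N I C K E M J F A D L H G

Visit B; enqueue O, N, I, C → queue [O, N, I, C]
Visit O; enqueue K, E → queue [N, I, C, K, E]
Visit N; enqueue M, J, F, A → queue [I, C, K, E, M, J, F, A]
Visit I; enqueue D → queue [C, K, E, M, J, F, A, D]
Visit C; enqueue L → queue [K, E, M, J, F, A, D, L]
Visit K; enqueue H → queue [E, M, J, F, A, D, L, H]
Visit E → queue [M, J, F, A, D, L, H]
Visit M → queue [J, F, A, D, L, H]
Visit J; enqueue G → queue [F, A, D, L, H, G]
Visit F → queue [A, D, L, H, G]
Visit A → queue [D, L, H, G]
Visit D → queue [L, H, G]
Visit L → queue [H, G]
Visit H → queue [G]
Visit G → queue []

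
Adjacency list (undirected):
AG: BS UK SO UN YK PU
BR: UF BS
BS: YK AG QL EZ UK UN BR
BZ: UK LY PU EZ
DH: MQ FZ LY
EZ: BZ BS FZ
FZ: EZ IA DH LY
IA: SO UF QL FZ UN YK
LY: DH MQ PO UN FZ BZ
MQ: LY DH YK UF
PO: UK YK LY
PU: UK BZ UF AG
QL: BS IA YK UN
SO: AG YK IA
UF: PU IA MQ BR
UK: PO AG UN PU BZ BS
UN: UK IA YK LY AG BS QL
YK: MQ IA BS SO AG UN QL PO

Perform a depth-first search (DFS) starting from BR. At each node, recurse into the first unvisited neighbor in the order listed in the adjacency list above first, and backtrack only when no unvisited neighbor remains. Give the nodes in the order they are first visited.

BR, UF, PU, UK, PO, YK, MQ, LY, DH, FZ, EZ, BZ, BS, AG, SO, IA, QL, UN

Visit BR
BR → UF
UF → PU
PU → UK
UK → PO
PO → YK
YK → MQ
MQ → LY
LY → DH
DH → FZ
FZ → EZ
EZ → BZ
EZ → BS
BS → AG
AG → SO
SO → IA
IA → QL
QL → UN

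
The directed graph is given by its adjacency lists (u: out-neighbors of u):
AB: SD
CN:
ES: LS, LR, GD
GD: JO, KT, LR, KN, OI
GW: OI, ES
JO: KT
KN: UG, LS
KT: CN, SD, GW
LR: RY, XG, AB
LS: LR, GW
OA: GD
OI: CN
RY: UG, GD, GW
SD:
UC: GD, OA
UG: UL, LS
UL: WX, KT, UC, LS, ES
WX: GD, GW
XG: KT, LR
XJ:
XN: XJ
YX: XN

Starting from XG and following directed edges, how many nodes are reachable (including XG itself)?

19

BFS from XG visits: XG, KT, LR, CN, SD, GW, RY, AB, OI, ES, UG, GD, LS, UL, JO, KN, WX, UC, OA
Reachable nodes: 19 of 22 total.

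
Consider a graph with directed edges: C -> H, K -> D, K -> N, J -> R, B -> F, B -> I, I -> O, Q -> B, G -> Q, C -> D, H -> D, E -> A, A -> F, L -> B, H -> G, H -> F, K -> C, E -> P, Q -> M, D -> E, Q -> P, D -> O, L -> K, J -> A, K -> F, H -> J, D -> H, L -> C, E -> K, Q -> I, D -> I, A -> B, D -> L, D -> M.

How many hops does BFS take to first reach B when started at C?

Level 0: C
Level 1: D, H
Level 2: E, F, G, I, J, L, M, O
Level 3: A, B, K, P, Q, R
Level 4: N
B first appears at level 3.

3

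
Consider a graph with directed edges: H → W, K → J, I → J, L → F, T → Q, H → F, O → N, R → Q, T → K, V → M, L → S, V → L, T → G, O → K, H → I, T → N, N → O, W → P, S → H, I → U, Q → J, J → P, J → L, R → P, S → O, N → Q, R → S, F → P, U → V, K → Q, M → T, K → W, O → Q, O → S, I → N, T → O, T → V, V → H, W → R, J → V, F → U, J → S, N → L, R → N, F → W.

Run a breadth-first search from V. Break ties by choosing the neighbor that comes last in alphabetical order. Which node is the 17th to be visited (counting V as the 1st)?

Visit V; enqueue M, L, H → queue [M, L, H]
Visit M; enqueue T → queue [L, H, T]
Visit L; enqueue S, F → queue [H, T, S, F]
Visit H; enqueue W, I → queue [T, S, F, W, I]
Visit T; enqueue Q, O, N, K, G → queue [S, F, W, I, Q, O, N, K, G]
Visit S → queue [F, W, I, Q, O, N, K, G]
Visit F; enqueue U, P → queue [W, I, Q, O, N, K, G, U, P]
Visit W; enqueue R → queue [I, Q, O, N, K, G, U, P, R]
Visit I; enqueue J → queue [Q, O, N, K, G, U, P, R, J]
Visit Q → queue [O, N, K, G, U, P, R, J]
Visit O → queue [N, K, G, U, P, R, J]
Visit N → queue [K, G, U, P, R, J]
Visit K → queue [G, U, P, R, J]
Visit G → queue [U, P, R, J]
Visit U → queue [P, R, J]
Visit P → queue [R, J]
Visit R → queue [J]
Visit J → queue []

Visit order: V, M, L, H, T, S, F, W, I, Q, O, N, K, G, U, P, R, J

R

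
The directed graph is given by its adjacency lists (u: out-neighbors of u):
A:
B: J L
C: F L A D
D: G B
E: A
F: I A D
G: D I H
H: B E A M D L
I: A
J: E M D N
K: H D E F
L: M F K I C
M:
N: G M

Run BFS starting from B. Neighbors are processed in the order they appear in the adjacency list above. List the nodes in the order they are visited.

B J L E M D N F K I C A G H

Visit B; enqueue J, L → queue [J, L]
Visit J; enqueue E, M, D, N → queue [L, E, M, D, N]
Visit L; enqueue F, K, I, C → queue [E, M, D, N, F, K, I, C]
Visit E; enqueue A → queue [M, D, N, F, K, I, C, A]
Visit M → queue [D, N, F, K, I, C, A]
Visit D; enqueue G → queue [N, F, K, I, C, A, G]
Visit N → queue [F, K, I, C, A, G]
Visit F → queue [K, I, C, A, G]
Visit K; enqueue H → queue [I, C, A, G, H]
Visit I → queue [C, A, G, H]
Visit C → queue [A, G, H]
Visit A → queue [G, H]
Visit G → queue [H]
Visit H → queue []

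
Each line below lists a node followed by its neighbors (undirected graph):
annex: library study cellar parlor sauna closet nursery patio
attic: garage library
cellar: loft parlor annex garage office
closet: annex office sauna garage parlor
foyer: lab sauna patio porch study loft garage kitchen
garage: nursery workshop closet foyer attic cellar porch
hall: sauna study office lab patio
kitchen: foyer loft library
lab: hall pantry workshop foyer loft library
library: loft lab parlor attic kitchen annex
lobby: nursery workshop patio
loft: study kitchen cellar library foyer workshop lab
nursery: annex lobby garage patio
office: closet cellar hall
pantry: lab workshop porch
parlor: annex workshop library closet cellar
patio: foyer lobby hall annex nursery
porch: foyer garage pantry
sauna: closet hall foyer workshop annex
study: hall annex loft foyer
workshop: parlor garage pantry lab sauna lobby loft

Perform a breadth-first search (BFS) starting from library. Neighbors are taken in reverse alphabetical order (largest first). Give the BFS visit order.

library, parlor, loft, lab, kitchen, attic, annex, workshop, closet, cellar, study, foyer, pantry, hall, garage, sauna, patio, nursery, lobby, office, porch

Visit library; enqueue parlor, loft, lab, kitchen, attic, annex → queue [parlor, loft, lab, kitchen, attic, annex]
Visit parlor; enqueue workshop, closet, cellar → queue [loft, lab, kitchen, attic, annex, workshop, closet, cellar]
Visit loft; enqueue study, foyer → queue [lab, kitchen, attic, annex, workshop, closet, cellar, study, foyer]
Visit lab; enqueue pantry, hall → queue [kitchen, attic, annex, workshop, closet, cellar, study, foyer, pantry, hall]
Visit kitchen → queue [attic, annex, workshop, closet, cellar, study, foyer, pantry, hall]
Visit attic; enqueue garage → queue [annex, workshop, closet, cellar, study, foyer, pantry, hall, garage]
Visit annex; enqueue sauna, patio, nursery → queue [workshop, closet, cellar, study, foyer, pantry, hall, garage, sauna, patio, nursery]
Visit workshop; enqueue lobby → queue [closet, cellar, study, foyer, pantry, hall, garage, sauna, patio, nursery, lobby]
Visit closet; enqueue office → queue [cellar, study, foyer, pantry, hall, garage, sauna, patio, nursery, lobby, office]
Visit cellar → queue [study, foyer, pantry, hall, garage, sauna, patio, nursery, lobby, office]
Visit study → queue [foyer, pantry, hall, garage, sauna, patio, nursery, lobby, office]
Visit foyer; enqueue porch → queue [pantry, hall, garage, sauna, patio, nursery, lobby, office, porch]
Visit pantry → queue [hall, garage, sauna, patio, nursery, lobby, office, porch]
Visit hall → queue [garage, sauna, patio, nursery, lobby, office, porch]
Visit garage → queue [sauna, patio, nursery, lobby, office, porch]
Visit sauna → queue [patio, nursery, lobby, office, porch]
Visit patio → queue [nursery, lobby, office, porch]
Visit nursery → queue [lobby, office, porch]
Visit lobby → queue [office, porch]
Visit office → queue [porch]
Visit porch → queue []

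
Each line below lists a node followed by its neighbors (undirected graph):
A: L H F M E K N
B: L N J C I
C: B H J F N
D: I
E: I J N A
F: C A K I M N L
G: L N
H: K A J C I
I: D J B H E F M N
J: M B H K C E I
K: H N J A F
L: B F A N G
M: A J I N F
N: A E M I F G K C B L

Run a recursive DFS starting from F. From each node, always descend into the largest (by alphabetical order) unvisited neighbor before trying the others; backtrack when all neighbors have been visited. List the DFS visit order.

F, N, M, J, K, H, I, E, A, L, G, B, C, D

Visit F
F → N
N → M
M → J
J → K
K → H
H → I
I → E
E → A
A → L
L → G
L → B
B → C
I → D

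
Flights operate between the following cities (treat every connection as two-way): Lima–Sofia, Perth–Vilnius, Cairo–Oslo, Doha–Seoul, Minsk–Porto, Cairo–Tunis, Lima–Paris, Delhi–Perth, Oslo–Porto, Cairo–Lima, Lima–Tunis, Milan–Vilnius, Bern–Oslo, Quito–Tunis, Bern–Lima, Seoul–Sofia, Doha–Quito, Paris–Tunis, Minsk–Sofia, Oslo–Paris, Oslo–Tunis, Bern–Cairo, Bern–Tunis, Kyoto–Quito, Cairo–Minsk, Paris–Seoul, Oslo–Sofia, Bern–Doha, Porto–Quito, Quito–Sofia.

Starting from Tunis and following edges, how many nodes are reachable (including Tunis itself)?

BFS from Tunis visits: Tunis, Quito, Paris, Oslo, Lima, Cairo, Bern, Sofia, Porto, Kyoto, Doha, Seoul, Minsk
Reachable nodes: 13 of 17 total.

13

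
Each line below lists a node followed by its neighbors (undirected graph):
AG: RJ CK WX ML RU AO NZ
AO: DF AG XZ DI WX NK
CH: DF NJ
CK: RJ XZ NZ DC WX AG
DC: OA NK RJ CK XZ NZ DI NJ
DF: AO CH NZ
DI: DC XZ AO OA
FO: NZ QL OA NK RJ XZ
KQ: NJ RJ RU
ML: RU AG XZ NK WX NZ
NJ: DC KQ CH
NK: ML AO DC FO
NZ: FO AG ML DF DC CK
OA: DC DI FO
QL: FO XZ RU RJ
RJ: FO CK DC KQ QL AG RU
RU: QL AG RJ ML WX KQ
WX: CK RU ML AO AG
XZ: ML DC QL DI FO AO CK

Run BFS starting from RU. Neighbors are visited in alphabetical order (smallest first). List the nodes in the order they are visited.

RU → AG → KQ → ML → QL → RJ → WX → AO → CK → NZ → NJ → NK → XZ → FO → DC → DF → DI → CH → OA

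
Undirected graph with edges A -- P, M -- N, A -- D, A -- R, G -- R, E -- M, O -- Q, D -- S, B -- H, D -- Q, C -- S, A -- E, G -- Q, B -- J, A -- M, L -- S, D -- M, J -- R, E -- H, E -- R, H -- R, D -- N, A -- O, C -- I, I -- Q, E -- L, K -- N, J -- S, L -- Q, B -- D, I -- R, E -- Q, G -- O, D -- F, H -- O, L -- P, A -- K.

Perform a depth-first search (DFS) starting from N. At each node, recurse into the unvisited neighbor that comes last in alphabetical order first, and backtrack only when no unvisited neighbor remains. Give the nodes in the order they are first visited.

Visit N
N → M
M → E
E → R
R → J
J → S
S → L
L → Q
Q → O
O → H
H → B
B → D
D → F
D → A
A → P
A → K
O → G
Q → I
I → C

N -> M -> E -> R -> J -> S -> L -> Q -> O -> H -> B -> D -> F -> A -> P -> K -> G -> I -> C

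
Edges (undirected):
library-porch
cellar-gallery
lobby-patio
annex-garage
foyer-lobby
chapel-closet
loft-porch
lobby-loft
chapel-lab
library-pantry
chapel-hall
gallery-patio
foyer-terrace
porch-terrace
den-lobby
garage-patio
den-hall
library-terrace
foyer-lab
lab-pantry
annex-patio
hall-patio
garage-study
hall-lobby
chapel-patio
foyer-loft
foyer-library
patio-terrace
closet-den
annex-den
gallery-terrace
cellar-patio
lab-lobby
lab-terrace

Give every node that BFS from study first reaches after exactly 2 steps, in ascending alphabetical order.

Level 0: study
Level 1: garage
Level 2: annex, patio
Level 3: cellar, chapel, den, gallery, hall, lobby, terrace
Level 4: closet, foyer, lab, library, loft, porch
Level 5: pantry

annex, patio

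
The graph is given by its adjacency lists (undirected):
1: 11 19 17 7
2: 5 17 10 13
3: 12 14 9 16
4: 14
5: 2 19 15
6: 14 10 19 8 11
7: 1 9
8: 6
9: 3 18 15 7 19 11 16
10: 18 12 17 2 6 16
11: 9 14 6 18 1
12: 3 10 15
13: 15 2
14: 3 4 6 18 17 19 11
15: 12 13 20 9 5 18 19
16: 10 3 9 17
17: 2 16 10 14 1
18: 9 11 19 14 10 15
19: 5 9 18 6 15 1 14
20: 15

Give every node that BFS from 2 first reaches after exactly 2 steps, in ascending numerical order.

1, 6, 12, 14, 15, 16, 18, 19

Level 0: 2
Level 1: 5, 10, 13, 17
Level 2: 1, 6, 12, 14, 15, 16, 18, 19
Level 3: 3, 4, 7, 8, 9, 11, 20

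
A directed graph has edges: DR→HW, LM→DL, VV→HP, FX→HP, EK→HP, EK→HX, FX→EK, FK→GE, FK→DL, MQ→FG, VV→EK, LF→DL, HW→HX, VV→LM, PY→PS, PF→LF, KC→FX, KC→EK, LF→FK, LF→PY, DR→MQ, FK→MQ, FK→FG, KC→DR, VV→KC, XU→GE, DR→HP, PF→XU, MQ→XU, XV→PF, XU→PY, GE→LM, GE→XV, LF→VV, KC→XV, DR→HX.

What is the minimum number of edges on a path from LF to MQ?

2

Level 0: LF
Level 1: DL, FK, PY, VV
Level 2: EK, FG, GE, HP, KC, LM, MQ, PS
Level 3: DR, FX, HX, XU, XV
Level 4: HW, PF
MQ first appears at level 2.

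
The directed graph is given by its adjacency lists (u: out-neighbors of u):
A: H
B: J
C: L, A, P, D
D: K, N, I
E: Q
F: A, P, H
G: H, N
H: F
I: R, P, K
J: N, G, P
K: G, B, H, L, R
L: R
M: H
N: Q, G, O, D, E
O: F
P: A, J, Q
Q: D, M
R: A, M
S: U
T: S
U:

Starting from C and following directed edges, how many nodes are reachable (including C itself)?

18

BFS from C visits: C, L, A, P, D, R, H, J, Q, K, N, I, M, F, G, B, O, E
Reachable nodes: 18 of 21 total.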